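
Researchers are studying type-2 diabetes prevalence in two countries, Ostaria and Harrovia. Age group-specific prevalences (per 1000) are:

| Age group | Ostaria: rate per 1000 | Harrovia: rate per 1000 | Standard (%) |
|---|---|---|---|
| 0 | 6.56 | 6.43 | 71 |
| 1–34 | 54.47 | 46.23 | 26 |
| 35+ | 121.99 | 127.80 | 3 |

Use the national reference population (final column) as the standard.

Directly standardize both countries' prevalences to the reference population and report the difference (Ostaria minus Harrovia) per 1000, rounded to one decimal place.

2.1

Standard weights: 0.71, 0.26, 0.03.
Ostaria: 0.7100×6.56 + 0.2600×54.47 + 0.0300×121.99 = 22.4795 per 1000.
Harrovia: 0.7100×6.43 + 0.2600×46.23 + 0.0300×127.80 = 20.4191 per 1000.
Difference = 22.4795 − 20.4191 = 2.0604.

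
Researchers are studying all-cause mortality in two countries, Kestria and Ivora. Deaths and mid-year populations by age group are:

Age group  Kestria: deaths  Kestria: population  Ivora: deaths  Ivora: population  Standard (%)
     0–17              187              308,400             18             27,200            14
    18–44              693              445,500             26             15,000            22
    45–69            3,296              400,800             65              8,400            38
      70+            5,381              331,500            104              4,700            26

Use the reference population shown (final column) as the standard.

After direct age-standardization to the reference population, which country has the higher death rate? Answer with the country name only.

Age-specific rates per 1,000 for Kestria: 0.606, 1.556, 8.224, 16.232.
For Ivora: 0.662, 1.733, 7.738, 22.128.
Standard weights: 0.14, 0.22, 0.38, 0.26.
Kestria: 0.1400×0.606 + 0.2200×1.556 + 0.3800×8.224 + 0.2600×16.232 = 7.7725 per 1,000.
Ivora: 0.1400×0.662 + 0.2200×1.733 + 0.3800×7.738 + 0.2600×22.128 = 9.1676 per 1,000.
The crude rates (6.43 vs 3.85) would put Kestria higher, but that reflects its age composition; once standardized to a common age structure, Ivora has the higher underlying rate.

Ivora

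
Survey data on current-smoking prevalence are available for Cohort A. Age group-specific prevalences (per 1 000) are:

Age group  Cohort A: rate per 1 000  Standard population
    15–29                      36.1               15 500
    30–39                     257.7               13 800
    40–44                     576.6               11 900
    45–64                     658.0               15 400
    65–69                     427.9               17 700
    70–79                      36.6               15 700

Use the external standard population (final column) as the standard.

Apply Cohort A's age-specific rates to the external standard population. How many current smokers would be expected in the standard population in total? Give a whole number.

Expected current smokers = Σ (standard pop × age-specific rate ÷ 1 000)
= 15 500×36.1/1 000 + 13 800×257.7/1 000 + 11 900×576.6/1 000 + 15 400×658.0/1 000 + 17 700×427.9/1 000 + 15 700×36.6/1 000
= 559.55 + 3556.26 + 6861.54 + 10133.20 + 7573.83 + 574.62 = 29259.00.

29259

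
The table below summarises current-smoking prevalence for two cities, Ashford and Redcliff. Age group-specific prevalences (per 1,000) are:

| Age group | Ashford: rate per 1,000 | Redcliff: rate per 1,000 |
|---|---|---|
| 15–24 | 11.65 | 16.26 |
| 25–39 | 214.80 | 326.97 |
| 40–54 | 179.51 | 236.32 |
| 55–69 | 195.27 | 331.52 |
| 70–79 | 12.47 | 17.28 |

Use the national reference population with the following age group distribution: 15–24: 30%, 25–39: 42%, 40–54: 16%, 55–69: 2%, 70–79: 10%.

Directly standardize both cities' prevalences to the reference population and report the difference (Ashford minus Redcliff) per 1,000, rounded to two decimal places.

Standard weights: 0.30, 0.42, 0.16, 0.02, 0.10.
Ashford: 0.3000×11.65 + 0.4200×214.80 + 0.1600×179.51 + 0.0200×195.27 + 0.1000×12.47 = 127.5850 per 1,000.
Redcliff: 0.3000×16.26 + 0.4200×326.97 + 0.1600×236.32 + 0.0200×331.52 + 0.1000×17.28 = 188.3750 per 1,000.
Difference = 127.5850 − 188.3750 = -60.7900.

-60.79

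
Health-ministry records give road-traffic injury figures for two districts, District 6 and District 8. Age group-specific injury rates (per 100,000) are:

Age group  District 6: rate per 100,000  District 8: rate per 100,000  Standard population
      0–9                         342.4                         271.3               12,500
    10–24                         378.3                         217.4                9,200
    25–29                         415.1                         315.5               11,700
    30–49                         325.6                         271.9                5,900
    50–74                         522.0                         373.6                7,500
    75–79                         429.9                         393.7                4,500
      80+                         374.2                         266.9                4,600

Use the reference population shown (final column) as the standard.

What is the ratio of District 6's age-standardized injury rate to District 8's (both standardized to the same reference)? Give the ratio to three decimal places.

1.341

Standard total = 55,900; weights = 0.2236, 0.1646, 0.2093, 0.1055, 0.1342, 0.0805, 0.0823.
District 6: 0.2236×342.4 + 0.1646×378.3 + 0.2093×415.1 + 0.1055×325.6 + 0.1342×522.0 + 0.0805×429.9 + 0.0823×374.2 = 395.5088 per 100,000.
District 8: 0.2236×271.3 + 0.1646×217.4 + 0.2093×315.5 + 0.1055×271.9 + 0.1342×373.6 + 0.0805×393.7 + 0.0823×266.9 = 294.9603 per 100,000.
Ratio = 395.5088 ÷ 294.9603 = 1.34089.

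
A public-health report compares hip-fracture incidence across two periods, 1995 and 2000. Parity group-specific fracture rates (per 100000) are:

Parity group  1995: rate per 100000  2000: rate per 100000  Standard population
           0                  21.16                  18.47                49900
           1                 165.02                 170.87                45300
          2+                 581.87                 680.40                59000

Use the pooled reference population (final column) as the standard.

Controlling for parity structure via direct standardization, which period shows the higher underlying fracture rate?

Standard total = 154200; weights = 0.3236, 0.2938, 0.3826.
1995: 0.3236×21.16 + 0.2938×165.02 + 0.3826×581.87 = 277.9612 per 100000.
2000: 0.3236×18.47 + 0.2938×170.87 + 0.3826×680.40 = 316.5088 per 100000.

2000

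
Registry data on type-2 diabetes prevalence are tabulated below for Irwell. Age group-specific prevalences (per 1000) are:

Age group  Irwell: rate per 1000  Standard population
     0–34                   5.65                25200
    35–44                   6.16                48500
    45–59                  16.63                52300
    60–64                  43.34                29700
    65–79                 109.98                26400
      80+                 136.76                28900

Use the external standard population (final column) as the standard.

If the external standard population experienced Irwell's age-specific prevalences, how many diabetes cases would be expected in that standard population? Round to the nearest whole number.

9454

Expected diabetes cases = Σ (standard pop × age-specific rate ÷ 1000)
= 25200×5.65/1000 + 48500×6.16/1000 + 52300×16.63/1000 + 29700×43.34/1000 + 26400×109.98/1000 + 28900×136.76/1000
= 142.38 + 298.76 + 869.75 + 1287.20 + 2903.47 + 3952.36 = 9453.92.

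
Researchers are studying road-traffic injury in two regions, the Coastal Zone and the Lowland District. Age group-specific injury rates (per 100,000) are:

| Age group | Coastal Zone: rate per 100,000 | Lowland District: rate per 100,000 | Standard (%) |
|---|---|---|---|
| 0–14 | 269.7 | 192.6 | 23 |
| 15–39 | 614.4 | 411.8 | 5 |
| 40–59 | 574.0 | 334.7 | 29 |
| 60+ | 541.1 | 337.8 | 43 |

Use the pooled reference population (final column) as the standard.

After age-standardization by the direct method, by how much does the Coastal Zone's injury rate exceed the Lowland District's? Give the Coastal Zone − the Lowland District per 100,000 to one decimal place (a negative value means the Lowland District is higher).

184.7

Standard weights: 0.23, 0.05, 0.29, 0.43.
The Coastal Zone: 0.2300×269.7 + 0.0500×614.4 + 0.2900×574.0 + 0.4300×541.1 = 491.8840 per 100,000.
The Lowland District: 0.2300×192.6 + 0.0500×411.8 + 0.2900×334.7 + 0.4300×337.8 = 307.2050 per 100,000.
Difference = 491.8840 − 307.2050 = 184.6790.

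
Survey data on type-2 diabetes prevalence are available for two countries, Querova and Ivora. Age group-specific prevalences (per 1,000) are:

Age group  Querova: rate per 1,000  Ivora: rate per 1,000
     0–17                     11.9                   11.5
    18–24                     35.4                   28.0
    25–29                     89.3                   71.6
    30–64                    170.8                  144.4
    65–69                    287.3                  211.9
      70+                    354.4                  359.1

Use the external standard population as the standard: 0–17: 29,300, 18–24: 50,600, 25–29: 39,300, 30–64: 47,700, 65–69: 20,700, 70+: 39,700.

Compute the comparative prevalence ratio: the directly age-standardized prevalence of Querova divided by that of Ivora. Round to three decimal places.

1.123

Standard total = 227,300; weights = 0.1289, 0.2226, 0.1729, 0.2099, 0.0911, 0.1747.
Querova: 0.1289×11.9 + 0.2226×35.4 + 0.1729×89.3 + 0.2099×170.8 + 0.0911×287.3 + 0.1747×354.4 = 148.7609 per 1,000.
Ivora: 0.1289×11.5 + 0.2226×28.0 + 0.1729×71.6 + 0.2099×144.4 + 0.0911×211.9 + 0.1747×359.1 = 132.4158 per 1,000.
Ratio = 148.7609 ÷ 132.4158 = 1.12344.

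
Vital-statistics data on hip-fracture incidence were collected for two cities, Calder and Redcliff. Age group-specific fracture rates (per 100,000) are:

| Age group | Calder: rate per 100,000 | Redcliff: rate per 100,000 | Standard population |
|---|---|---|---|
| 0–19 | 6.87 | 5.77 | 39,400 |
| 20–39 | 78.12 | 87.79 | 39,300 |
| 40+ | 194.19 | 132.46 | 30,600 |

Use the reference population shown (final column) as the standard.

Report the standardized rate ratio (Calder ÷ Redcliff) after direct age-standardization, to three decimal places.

Standard total = 109,300; weights = 0.3605, 0.3596, 0.2800.
Calder: 0.3605×6.87 + 0.3596×78.12 + 0.2800×194.19 = 84.9315 per 100,000.
Redcliff: 0.3605×5.77 + 0.3596×87.79 + 0.2800×132.46 = 70.7297 per 100,000.
Ratio = 84.9315 ÷ 70.7297 = 1.20079.

1.201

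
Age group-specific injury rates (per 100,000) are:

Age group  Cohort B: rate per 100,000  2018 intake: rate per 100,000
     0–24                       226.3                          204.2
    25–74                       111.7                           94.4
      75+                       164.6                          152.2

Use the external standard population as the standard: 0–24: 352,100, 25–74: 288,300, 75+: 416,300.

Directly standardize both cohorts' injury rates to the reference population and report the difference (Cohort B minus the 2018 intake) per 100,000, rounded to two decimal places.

Standard total = 1,056,700; weights = 0.3332, 0.2728, 0.3940.
Cohort B: 0.3332×226.3 + 0.2728×111.7 + 0.3940×164.6 = 170.7261 per 100,000.
The 2018 intake: 0.3332×204.2 + 0.2728×94.4 + 0.3940×152.2 = 153.7572 per 100,000.
Difference = 170.7261 − 153.7572 = 16.9690.

16.97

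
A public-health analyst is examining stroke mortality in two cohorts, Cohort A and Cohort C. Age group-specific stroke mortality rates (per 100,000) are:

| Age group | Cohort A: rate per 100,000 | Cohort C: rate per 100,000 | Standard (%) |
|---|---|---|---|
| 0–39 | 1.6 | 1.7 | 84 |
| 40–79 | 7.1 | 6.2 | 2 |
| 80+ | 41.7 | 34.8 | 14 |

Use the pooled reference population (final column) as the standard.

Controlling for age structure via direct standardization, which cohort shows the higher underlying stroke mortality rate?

Cohort A

Standard weights: 0.84, 0.02, 0.14.
Cohort A: 0.8400×1.6 + 0.0200×7.1 + 0.1400×41.7 = 7.3240 per 100,000.
Cohort C: 0.8400×1.7 + 0.0200×6.2 + 0.1400×34.8 = 6.4240 per 100,000.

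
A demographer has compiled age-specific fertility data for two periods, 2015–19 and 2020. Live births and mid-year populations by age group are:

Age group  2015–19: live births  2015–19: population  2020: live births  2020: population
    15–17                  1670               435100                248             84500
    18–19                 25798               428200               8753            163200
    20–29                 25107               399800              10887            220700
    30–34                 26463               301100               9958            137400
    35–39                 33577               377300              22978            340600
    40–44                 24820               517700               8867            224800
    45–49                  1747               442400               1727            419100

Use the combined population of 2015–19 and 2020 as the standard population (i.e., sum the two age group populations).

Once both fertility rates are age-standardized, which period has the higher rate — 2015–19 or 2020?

Age-specific rates per 1000 for 2015–19: 3.838, 60.248, 62.799, 87.888, 88.993, 47.943, 3.949.
For 2020: 2.935, 53.634, 49.329, 72.475, 67.463, 39.444, 4.121.
Combined standard total = 4491900; weights = 0.1157, 0.1317, 0.1381, 0.0976, 0.1598, 0.1653, 0.1918.
2015–19: 0.1157×3.838 + 0.1317×60.248 + 0.1381×62.799 + 0.0976×87.888 + 0.1598×88.993 + 0.1653×47.943 + 0.1918×3.949 = 48.5357 per 1000.
2020: 0.1157×2.935 + 0.1317×53.634 + 0.1381×49.329 + 0.0976×72.475 + 0.1598×67.463 + 0.1653×39.444 + 0.1918×4.121 = 39.3824 per 1000.

2015–19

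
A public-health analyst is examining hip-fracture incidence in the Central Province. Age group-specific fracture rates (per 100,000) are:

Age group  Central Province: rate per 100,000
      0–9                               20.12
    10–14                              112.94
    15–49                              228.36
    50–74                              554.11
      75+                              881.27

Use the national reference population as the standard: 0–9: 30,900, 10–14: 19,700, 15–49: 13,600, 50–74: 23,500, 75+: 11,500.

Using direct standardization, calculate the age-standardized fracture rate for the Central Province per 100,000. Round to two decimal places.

Standard total = 99,200; weights = 0.3115, 0.1986, 0.1371, 0.2369, 0.1159.
Standardized rate: 0.3115×20.12 + 0.1986×112.94 + 0.1371×228.36 + 0.2369×554.11 + 0.1159×881.27 = 293.4326 per 100,000.

293.43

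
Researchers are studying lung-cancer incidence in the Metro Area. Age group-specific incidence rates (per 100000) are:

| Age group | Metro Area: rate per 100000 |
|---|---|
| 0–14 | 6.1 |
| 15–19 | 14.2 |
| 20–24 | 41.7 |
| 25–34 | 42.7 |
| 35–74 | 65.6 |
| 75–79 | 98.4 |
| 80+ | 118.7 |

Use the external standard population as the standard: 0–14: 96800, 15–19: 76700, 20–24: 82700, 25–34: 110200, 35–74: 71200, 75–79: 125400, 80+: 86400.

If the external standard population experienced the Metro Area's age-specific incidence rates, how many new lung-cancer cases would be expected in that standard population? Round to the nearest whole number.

371

Expected new lung-cancer cases = Σ (standard pop × age-specific rate ÷ 100000)
= 96800×6.1/100000 + 76700×14.2/100000 + 82700×41.7/100000 + 110200×42.7/100000 + 71200×65.6/100000 + 125400×98.4/100000 + 86400×118.7/100000
= 5.90 + 10.89 + 34.49 + 47.06 + 46.71 + 123.39 + 102.56 = 371.00.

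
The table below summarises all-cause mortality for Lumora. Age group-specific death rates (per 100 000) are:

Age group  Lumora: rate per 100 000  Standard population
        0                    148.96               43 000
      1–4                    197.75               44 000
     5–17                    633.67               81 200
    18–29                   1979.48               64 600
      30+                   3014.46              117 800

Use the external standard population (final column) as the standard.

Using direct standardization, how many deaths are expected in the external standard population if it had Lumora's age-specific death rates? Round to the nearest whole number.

Expected deaths = Σ (standard pop × age-specific rate ÷ 100 000)
= 43 000×148.96/100 000 + 44 000×197.75/100 000 + 81 200×633.67/100 000 + 64 600×1979.48/100 000 + 117 800×3014.46/100 000
= 64.05 + 87.01 + 514.54 + 1278.74 + 3551.03 = 5495.38.

5495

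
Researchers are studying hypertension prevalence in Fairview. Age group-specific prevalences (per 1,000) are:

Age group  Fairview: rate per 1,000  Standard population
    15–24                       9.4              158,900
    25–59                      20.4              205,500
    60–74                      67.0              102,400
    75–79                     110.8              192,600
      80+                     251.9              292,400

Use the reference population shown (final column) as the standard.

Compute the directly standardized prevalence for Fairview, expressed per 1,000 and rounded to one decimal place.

113.0

Standard total = 951,800; weights = 0.1669, 0.2159, 0.1076, 0.2024, 0.3072.
Standardized rate: 0.1669×9.4 + 0.2159×20.4 + 0.1076×67.0 + 0.2024×110.8 + 0.3072×251.9 = 112.9883 per 1,000.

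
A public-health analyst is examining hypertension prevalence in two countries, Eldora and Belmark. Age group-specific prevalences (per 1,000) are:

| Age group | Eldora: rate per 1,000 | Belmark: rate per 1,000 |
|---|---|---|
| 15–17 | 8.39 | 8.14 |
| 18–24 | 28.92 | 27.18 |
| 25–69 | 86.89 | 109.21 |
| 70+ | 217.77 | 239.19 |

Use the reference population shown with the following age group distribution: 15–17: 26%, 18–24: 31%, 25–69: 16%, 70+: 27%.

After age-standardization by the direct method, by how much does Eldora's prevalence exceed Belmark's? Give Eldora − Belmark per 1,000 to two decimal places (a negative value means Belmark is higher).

-8.75

Standard weights: 0.26, 0.31, 0.16, 0.27.
Eldora: 0.2600×8.39 + 0.3100×28.92 + 0.1600×86.89 + 0.2700×217.77 = 83.8469 per 1,000.
Belmark: 0.2600×8.14 + 0.3100×27.18 + 0.1600×109.21 + 0.2700×239.19 = 92.5971 per 1,000.
Difference = 83.8469 − 92.5971 = -8.7502.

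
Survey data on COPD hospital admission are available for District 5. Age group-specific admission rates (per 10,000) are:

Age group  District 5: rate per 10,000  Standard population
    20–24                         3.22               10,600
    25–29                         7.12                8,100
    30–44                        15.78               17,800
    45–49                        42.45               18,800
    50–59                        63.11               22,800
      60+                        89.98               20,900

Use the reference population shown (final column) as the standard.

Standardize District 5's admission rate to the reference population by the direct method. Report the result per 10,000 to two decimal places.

Standard total = 99,000; weights = 0.1071, 0.0818, 0.1798, 0.1899, 0.2303, 0.2111.
Standardized rate: 0.1071×3.22 + 0.0818×7.12 + 0.1798×15.78 + 0.1899×42.45 + 0.2303×63.11 + 0.2111×89.98 = 45.3559 per 10,000.

45.36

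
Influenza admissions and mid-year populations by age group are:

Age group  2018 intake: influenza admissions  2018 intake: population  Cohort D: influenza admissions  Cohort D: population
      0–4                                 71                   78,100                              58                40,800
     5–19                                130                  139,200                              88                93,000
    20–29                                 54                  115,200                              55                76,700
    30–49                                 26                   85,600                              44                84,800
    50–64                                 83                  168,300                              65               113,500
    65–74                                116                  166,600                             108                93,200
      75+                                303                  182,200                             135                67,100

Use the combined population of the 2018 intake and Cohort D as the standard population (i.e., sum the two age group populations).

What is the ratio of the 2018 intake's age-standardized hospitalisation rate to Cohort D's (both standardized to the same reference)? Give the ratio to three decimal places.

0.761

Age-specific rates per 100,000 for the 2018 intake: 90.91, 93.39, 46.88, 30.37, 49.32, 69.63, 166.30.
For Cohort D: 142.16, 94.62, 71.71, 51.89, 57.27, 115.88, 201.19.
Combined standard total = 1,504,300; weights = 0.0790, 0.1544, 0.1276, 0.1133, 0.1873, 0.1727, 0.1657.
The 2018 intake: 0.0790×90.91 + 0.1544×93.39 + 0.1276×46.88 + 0.1133×30.37 + 0.1873×49.32 + 0.1727×69.63 + 0.1657×166.30 = 79.8451 per 100,000.
Cohort D: 0.0790×142.16 + 0.1544×94.62 + 0.1276×71.71 + 0.1133×51.89 + 0.1873×57.27 + 0.1727×115.88 + 0.1657×201.19 = 104.9508 per 100,000.
Ratio = 79.8451 ÷ 104.9508 = 0.76079.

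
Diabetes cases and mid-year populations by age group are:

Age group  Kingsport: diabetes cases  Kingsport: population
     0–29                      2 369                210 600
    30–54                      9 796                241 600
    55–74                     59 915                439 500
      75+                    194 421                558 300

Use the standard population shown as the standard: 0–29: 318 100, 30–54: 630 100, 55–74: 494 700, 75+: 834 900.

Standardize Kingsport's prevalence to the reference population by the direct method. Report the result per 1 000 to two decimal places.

Age-specific rates per 1 000 for Kingsport: 11.249, 40.546, 136.325, 348.238.
Standard total = 2 277 800; weights = 0.1397, 0.2766, 0.2172, 0.3665.
Standardized rate: 0.1397×11.249 + 0.2766×40.546 + 0.2172×136.325 + 0.3665×348.238 = 170.0369 per 1 000.

170.04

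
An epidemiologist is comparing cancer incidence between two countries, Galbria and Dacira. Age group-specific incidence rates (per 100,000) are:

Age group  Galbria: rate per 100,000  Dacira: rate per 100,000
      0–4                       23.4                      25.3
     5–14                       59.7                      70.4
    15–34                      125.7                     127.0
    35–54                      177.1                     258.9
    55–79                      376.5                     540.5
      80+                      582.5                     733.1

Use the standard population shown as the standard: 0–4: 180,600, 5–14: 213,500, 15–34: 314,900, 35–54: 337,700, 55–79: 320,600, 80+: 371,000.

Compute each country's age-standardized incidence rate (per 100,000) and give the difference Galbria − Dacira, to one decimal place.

-80.0

Standard total = 1,738,300; weights = 0.1039, 0.1228, 0.1812, 0.1943, 0.1844, 0.2134.
Galbria: 0.1039×23.4 + 0.1228×59.7 + 0.1812×125.7 + 0.1943×177.1 + 0.1844×376.5 + 0.2134×582.5 = 260.7001 per 100,000.
Dacira: 0.1039×25.3 + 0.1228×70.4 + 0.1812×127.0 + 0.1943×258.9 + 0.1844×540.5 + 0.2134×733.1 = 340.7276 per 100,000.
Difference = 260.7001 − 340.7276 = -80.0275.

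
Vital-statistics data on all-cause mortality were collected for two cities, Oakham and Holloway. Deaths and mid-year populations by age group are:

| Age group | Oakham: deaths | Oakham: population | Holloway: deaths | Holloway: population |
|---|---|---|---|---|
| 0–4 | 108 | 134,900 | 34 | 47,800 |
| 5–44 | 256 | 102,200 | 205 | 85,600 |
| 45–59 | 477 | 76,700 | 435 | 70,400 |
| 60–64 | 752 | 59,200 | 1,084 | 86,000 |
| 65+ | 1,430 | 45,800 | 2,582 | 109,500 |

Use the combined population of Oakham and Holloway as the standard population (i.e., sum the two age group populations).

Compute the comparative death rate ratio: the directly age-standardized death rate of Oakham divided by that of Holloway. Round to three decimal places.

1.178

Age-specific rates per 100,000 for Oakham: 80.06, 250.49, 621.90, 1270.27, 3122.27.
For Holloway: 71.13, 239.49, 617.90, 1260.47, 2357.99.
Combined standard total = 818,100; weights = 0.2233, 0.2296, 0.1798, 0.1775, 0.1898.
Oakham: 0.2233×80.06 + 0.2296×250.49 + 0.1798×621.90 + 0.1775×1270.27 + 0.1898×3122.27 = 1005.3571 per 100,000.
Holloway: 0.2233×71.13 + 0.2296×239.49 + 0.1798×617.90 + 0.1775×1260.47 + 0.1898×2357.99 = 853.2932 per 100,000.
Ratio = 1005.3571 ÷ 853.2932 = 1.17821.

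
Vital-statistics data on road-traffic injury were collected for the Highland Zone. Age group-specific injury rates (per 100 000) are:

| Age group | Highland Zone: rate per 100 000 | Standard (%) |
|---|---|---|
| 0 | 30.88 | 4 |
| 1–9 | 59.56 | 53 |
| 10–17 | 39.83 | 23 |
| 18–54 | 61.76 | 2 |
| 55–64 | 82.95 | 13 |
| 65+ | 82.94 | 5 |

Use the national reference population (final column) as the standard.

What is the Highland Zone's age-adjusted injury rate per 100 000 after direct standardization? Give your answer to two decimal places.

Standard weights: 0.04, 0.53, 0.23, 0.02, 0.13, 0.05.
Standardized rate: 0.0400×30.88 + 0.5300×59.56 + 0.2300×39.83 + 0.0200×61.76 + 0.1300×82.95 + 0.0500×82.94 = 58.1286 per 100 000.

58.13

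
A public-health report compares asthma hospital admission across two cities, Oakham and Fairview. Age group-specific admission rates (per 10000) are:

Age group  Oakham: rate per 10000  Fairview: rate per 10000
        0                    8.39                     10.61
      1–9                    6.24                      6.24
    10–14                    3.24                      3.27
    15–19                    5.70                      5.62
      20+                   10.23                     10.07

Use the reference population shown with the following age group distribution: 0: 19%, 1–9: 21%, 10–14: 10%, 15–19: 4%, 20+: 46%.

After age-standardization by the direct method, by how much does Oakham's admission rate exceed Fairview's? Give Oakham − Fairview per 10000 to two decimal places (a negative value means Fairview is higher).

Standard weights: 0.19, 0.21, 0.10, 0.04, 0.46.
Oakham: 0.1900×8.39 + 0.2100×6.24 + 0.1000×3.24 + 0.0400×5.70 + 0.4600×10.23 = 8.1623 per 10000.
Fairview: 0.1900×10.61 + 0.2100×6.24 + 0.1000×3.27 + 0.0400×5.62 + 0.4600×10.07 = 8.5103 per 10000.
Difference = 8.1623 − 8.5103 = -0.3480.

-0.35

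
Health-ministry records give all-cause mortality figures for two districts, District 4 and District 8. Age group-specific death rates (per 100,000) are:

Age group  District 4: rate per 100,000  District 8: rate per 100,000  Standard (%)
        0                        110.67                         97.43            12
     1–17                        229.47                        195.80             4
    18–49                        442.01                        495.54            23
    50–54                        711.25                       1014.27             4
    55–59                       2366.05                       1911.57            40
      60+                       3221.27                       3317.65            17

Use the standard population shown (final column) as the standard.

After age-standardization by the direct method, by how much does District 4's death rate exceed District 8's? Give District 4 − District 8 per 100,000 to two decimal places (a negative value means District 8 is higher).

Standard weights: 0.12, 0.04, 0.23, 0.04, 0.40, 0.17.
District 4: 0.1200×110.67 + 0.0400×229.47 + 0.2300×442.01 + 0.0400×711.25 + 0.4000×2366.05 + 0.1700×3221.27 = 1646.6074 per 100,000.
District 8: 0.1200×97.43 + 0.0400×195.80 + 0.2300×495.54 + 0.0400×1014.27 + 0.4000×1911.57 + 0.1700×3317.65 = 1502.6971 per 100,000.
Difference = 1646.6074 − 1502.6971 = 143.9103.

143.91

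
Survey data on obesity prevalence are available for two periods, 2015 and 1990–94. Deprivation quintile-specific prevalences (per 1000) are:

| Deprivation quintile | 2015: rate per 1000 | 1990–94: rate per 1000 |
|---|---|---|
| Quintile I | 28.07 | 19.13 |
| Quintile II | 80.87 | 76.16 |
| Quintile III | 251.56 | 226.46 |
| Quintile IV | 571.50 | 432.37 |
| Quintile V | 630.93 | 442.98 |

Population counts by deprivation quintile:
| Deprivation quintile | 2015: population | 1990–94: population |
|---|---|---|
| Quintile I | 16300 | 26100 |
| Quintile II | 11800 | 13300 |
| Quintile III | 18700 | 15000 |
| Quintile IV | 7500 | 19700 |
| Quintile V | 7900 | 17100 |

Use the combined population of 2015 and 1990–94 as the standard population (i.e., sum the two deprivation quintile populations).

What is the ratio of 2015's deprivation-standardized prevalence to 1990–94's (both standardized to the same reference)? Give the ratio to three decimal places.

Combined standard total = 153400; weights = 0.2764, 0.1636, 0.2197, 0.1773, 0.1630.
2015: 0.2764×28.07 + 0.1636×80.87 + 0.2197×251.56 + 0.1773×571.50 + 0.1630×630.93 = 280.4148 per 1000.
1990–94: 0.2764×19.13 + 0.1636×76.16 + 0.2197×226.46 + 0.1773×432.37 + 0.1630×442.98 = 216.3585 per 1000.
Ratio = 280.4148 ÷ 216.3585 = 1.29607.

1.296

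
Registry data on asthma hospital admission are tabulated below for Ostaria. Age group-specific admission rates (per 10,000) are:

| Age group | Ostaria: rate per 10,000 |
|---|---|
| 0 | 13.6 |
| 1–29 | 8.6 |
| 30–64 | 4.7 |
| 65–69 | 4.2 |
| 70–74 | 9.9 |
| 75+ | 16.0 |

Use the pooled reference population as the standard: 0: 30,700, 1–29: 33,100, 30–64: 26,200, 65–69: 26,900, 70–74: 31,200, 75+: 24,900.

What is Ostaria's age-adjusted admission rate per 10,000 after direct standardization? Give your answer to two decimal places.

9.51

Standard total = 173,000; weights = 0.1775, 0.1913, 0.1514, 0.1555, 0.1803, 0.1439.
Standardized rate: 0.1775×13.6 + 0.1913×8.6 + 0.1514×4.7 + 0.1555×4.2 + 0.1803×9.9 + 0.1439×16.0 = 9.5120 per 10,000.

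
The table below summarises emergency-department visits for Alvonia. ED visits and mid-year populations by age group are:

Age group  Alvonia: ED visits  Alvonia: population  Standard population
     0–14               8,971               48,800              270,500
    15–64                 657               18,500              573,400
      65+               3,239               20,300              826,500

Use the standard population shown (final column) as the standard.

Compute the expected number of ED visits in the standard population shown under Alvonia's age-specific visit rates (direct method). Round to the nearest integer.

Age-specific rates per 1,000 for Alvonia: 183.832, 35.514, 159.557.
Expected ED visits = Σ (standard pop × age-specific rate ÷ 1,000)
= 270,500×183.832/1,000 + 573,400×35.514/1,000 + 826,500×159.557/1,000
= 49726.55 + 20363.45 + 131873.57 = 201963.57.

201964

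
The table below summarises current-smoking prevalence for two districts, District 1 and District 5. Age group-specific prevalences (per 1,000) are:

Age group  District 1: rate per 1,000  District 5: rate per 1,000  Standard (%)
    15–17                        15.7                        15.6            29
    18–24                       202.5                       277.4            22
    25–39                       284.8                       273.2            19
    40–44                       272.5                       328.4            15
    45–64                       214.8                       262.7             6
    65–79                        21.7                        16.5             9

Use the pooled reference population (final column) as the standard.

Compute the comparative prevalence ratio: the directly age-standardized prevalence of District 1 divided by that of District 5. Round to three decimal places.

Standard weights: 0.29, 0.22, 0.19, 0.15, 0.06, 0.09.
District 1: 0.2900×15.7 + 0.2200×202.5 + 0.1900×284.8 + 0.1500×272.5 + 0.0600×214.8 + 0.0900×21.7 = 158.9310 per 1,000.
District 5: 0.2900×15.6 + 0.2200×277.4 + 0.1900×273.2 + 0.1500×328.4 + 0.0600×262.7 + 0.0900×16.5 = 183.9670 per 1,000.
Ratio = 158.9310 ÷ 183.9670 = 0.86391.

0.864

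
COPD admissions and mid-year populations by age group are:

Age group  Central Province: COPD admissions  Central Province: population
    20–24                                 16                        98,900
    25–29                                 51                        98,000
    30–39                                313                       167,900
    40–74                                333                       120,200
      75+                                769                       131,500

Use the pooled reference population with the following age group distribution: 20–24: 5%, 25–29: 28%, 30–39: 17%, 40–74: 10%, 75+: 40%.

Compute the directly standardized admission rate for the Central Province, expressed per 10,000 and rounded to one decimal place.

Age-specific rates per 10,000 for the Central Province: 1.62, 5.20, 18.64, 27.70, 58.48.
Standard weights: 0.05, 0.28, 0.17, 0.10, 0.40.
Standardized rate: 0.0500×1.62 + 0.2800×5.20 + 0.1700×18.64 + 0.1000×27.70 + 0.4000×58.48 = 30.8692 per 10,000.

30.9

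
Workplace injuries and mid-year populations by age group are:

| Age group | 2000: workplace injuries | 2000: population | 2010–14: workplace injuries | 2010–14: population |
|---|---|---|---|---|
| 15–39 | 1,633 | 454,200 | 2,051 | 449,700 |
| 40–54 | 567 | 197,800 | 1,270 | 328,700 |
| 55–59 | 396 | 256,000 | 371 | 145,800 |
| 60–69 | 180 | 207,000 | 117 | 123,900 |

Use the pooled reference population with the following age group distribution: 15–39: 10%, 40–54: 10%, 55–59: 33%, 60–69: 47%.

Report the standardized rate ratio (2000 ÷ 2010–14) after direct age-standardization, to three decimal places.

Age-specific rates per 10,000 for 2000: 35.95, 28.67, 15.47, 8.70.
For 2010–14: 45.61, 38.64, 25.45, 9.44.
Standard weights: 0.10, 0.10, 0.33, 0.47.
2000: 0.1000×35.95 + 0.1000×28.67 + 0.3300×15.47 + 0.4700×8.70 = 15.6535 per 10,000.
2010–14: 0.1000×45.61 + 0.1000×38.64 + 0.3300×25.45 + 0.4700×9.44 = 21.2599 per 10,000.
Ratio = 15.6535 ÷ 21.2599 = 0.73629.

0.736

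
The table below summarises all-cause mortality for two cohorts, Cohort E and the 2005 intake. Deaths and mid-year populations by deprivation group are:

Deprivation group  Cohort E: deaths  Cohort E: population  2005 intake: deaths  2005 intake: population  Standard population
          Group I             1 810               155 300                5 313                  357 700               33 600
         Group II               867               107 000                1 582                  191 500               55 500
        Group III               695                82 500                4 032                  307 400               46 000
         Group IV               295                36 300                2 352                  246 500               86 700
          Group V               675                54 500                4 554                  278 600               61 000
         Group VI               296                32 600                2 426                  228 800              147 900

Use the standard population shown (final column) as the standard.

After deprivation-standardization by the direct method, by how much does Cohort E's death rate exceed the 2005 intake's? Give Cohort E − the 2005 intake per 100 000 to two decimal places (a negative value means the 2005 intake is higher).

Deprivation-specific rates per 100 000 for Cohort E: 1165.49, 810.28, 842.42, 812.67, 1238.53, 907.98.
For the 2005 intake: 1485.32, 826.11, 1311.65, 954.16, 1634.60, 1060.31.
Standard total = 430 700; weights = 0.0780, 0.1289, 0.1068, 0.2013, 0.1416, 0.3434.
Cohort E: 0.0780×1165.49 + 0.1289×810.28 + 0.1068×842.42 + 0.2013×812.67 + 0.1416×1238.53 + 0.3434×907.98 = 936.1066 per 100 000.
The 2005 intake: 0.0780×1485.32 + 0.1289×826.11 + 0.1068×1311.65 + 0.2013×954.16 + 0.1416×1634.60 + 0.3434×1060.31 = 1150.1008 per 100 000.
Difference = 936.1066 − 1150.1008 = -213.9942.

-213.99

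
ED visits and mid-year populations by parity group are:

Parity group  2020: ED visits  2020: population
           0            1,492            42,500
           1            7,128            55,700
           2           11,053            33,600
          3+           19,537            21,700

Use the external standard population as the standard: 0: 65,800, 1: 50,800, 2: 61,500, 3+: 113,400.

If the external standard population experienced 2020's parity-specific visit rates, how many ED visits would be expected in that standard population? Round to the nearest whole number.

Parity-specific rates per 1,000 for 2020: 35.106, 127.971, 328.958, 900.323.
Expected ED visits = Σ (standard pop × parity-specific rate ÷ 1,000)
= 65,800×35.106/1,000 + 50,800×127.971/1,000 + 61,500×328.958/1,000 + 113,400×900.323/1,000
= 2309.97 + 6500.94 + 20230.94 + 102096.58 = 131138.43.

131138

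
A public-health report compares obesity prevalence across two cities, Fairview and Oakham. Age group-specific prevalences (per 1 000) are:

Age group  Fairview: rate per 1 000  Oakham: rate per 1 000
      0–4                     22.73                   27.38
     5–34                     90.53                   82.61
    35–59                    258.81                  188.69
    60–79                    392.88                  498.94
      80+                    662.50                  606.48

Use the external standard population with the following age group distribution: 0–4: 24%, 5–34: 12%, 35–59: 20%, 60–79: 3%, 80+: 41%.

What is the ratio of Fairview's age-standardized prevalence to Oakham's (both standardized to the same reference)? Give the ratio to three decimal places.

Standard weights: 0.24, 0.12, 0.20, 0.03, 0.41.
Fairview: 0.2400×22.73 + 0.1200×90.53 + 0.2000×258.81 + 0.0300×392.88 + 0.4100×662.50 = 351.4922 per 1 000.
Oakham: 0.2400×27.38 + 0.1200×82.61 + 0.2000×188.69 + 0.0300×498.94 + 0.4100×606.48 = 317.8474 per 1 000.
Ratio = 351.4922 ÷ 317.8474 = 1.10585.

1.106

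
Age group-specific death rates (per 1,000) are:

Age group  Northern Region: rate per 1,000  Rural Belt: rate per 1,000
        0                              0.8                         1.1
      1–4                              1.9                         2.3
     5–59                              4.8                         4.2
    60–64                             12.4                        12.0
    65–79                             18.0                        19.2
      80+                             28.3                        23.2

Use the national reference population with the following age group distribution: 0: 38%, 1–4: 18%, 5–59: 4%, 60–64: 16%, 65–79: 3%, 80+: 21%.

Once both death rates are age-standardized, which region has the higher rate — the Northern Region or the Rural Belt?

Standard weights: 0.38, 0.18, 0.04, 0.16, 0.03, 0.21.
The Northern Region: 0.3800×0.8 + 0.1800×1.9 + 0.0400×4.8 + 0.1600×12.4 + 0.0300×18.0 + 0.2100×28.3 = 9.3050 per 1,000.
The Rural Belt: 0.3800×1.1 + 0.1800×2.3 + 0.0400×4.2 + 0.1600×12.0 + 0.0300×19.2 + 0.2100×23.2 = 8.3680 per 1,000.

Northern Region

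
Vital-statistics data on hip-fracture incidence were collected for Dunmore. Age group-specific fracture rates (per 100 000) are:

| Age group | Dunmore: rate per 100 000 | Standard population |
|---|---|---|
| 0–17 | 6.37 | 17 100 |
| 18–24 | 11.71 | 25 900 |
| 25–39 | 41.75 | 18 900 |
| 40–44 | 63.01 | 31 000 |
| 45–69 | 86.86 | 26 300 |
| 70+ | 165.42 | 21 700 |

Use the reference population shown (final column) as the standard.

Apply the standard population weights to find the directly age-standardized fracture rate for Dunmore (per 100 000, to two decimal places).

Standard total = 140 900; weights = 0.1214, 0.1838, 0.1341, 0.2200, 0.1867, 0.1540.
Standardized rate: 0.1214×6.37 + 0.1838×11.71 + 0.1341×41.75 + 0.2200×63.01 + 0.1867×86.86 + 0.1540×165.42 = 64.0783 per 100 000.

64.08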